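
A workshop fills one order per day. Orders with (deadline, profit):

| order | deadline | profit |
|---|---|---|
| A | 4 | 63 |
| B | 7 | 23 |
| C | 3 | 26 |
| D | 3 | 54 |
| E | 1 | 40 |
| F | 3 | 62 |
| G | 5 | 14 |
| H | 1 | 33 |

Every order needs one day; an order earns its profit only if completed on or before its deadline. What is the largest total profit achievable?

256

Take jobs in profit order; each goes to the latest open slot no later than its deadline.
By profit: A(d4,63), F(d3,62), D(d3,54), E(d1,40), H(d1,33), C(d3,26), B(d7,23), G(d5,14)
A→slot 4; F→slot 3; D→slot 2; E→slot 1; H skipped; C skipped; B→slot 7; G→slot 5.
Profit = 40 + 54 + 62 + 63 + 14 + 23 = 256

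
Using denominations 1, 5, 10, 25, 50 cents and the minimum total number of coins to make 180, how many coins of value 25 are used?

Greedy: take as many of the largest coin as possible, then repeat with the remainder.
180 = 3×50 + 1×25 + 1×5
Count of 25: 1

1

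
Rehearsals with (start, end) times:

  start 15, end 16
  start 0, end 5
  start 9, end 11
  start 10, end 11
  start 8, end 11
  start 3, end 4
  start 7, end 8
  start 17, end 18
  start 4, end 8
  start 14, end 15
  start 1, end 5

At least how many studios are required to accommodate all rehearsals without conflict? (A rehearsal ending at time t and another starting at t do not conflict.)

3

Count concurrent intervals with a sweep; the peak is the room count.
starts: [0, 1, 3, 4, 7, 8, 9, 10, 14, 15, 17]
ends:   [4, 5, 5, 8, 8, 11, 11, 11, 15, 16, 18]
s0→1 s1→2 s3→3  — peak 3.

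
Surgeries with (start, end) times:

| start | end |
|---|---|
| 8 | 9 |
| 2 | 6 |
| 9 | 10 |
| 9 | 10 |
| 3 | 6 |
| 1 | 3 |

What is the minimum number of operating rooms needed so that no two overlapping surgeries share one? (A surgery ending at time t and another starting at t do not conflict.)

2

Events (time:±→running): 1:+→1 2:+→2 … peak 2.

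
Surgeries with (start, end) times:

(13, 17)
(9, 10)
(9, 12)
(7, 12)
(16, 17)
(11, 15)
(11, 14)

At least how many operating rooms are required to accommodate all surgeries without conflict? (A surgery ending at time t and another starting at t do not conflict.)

The answer is the maximum number of intervals overlapping at any instant.
Events (time:±→running): 7:+→1 9:+→2 9:+→3 10:-→2 11:+→3 11:+→4 … peak 4.

4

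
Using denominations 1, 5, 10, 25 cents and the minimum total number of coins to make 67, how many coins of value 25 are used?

67 − 2×25→17 − 1×10→7 − 1×5→2 − 2×1→0
Count of 25: 2

2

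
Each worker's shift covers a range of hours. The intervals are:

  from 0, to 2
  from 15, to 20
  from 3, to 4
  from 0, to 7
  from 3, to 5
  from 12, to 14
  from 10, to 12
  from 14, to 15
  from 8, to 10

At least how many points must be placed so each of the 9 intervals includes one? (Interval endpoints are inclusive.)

By right end: [0,2]  [3,4]  [3,5]  [0,7]  [8,10]  [10,12]  [12,14]  [14,15]  [15,20]
[0,2] uncovered → point at 2; [3,4] uncovered → point at 4; [8,10] uncovered → point at 10; [12,14] uncovered → point at 14; [15,20] uncovered → point at 20.
Points: 2, 4, 10, 14, 20 (5 total).

5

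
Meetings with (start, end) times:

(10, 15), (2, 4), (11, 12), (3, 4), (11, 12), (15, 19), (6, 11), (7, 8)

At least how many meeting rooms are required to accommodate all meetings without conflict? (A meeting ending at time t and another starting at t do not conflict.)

3

Events (time:±→running): 2:+→1 3:+→2 4:-→1 4:-→0 6:+→1 7:+→2 8:-→1 10:+→2 11:-→1 11:+→2 11:+→3 … peak 3.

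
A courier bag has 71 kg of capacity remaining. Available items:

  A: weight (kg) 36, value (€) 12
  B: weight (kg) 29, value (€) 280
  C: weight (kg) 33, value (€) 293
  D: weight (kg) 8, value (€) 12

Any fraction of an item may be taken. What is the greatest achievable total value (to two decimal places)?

Greedy by value/weight ratio, highest first.
Ratios (sorted): B 9.66, C 8.88, D 1.50, A 0.33
take B (29 @ 280); take C (33 @ 293); take D (8 @ 12); take 1/36 of A → 0.33. Capacity used 71/71.
Total value = 585.33

585.33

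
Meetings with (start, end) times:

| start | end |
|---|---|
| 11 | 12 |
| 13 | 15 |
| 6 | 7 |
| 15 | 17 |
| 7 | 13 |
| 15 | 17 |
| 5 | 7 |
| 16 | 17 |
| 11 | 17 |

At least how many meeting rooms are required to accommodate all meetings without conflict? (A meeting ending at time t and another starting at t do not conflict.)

Events (time:±→running): 5:+→1 6:+→2 7:-→1 7:-→0 7:+→1 11:+→2 11:+→3 12:-→2 13:-→1 13:+→2 15:-→1 15:+→2 15:+→3 16:+→4 … peak 4.

4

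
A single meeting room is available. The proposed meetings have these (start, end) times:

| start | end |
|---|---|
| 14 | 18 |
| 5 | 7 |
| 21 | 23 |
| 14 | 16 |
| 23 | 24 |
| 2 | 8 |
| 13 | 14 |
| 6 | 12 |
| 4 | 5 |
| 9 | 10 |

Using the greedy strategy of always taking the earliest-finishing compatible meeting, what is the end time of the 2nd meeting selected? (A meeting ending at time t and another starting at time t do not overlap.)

Greedy by earliest finish: after sorting by end time, pick each interval compatible with the last pick.
By end time: (4,5), (5,7), (2,8), (9,10), (6,12), (13,14), (14,16), (14,18), (21,23), (23,24).
Pick (4,5); next start ≥ 5 → (5,7); next start ≥ 7 → (9,10); next start ≥ 10 → (13,14); next start ≥ 14 → (14,16); next start ≥ 16 → (21,23); next start ≥ 23 → (23,24).
Selected: (4,5) (5,7) (9,10) (13,14) (14,16) (21,23) (23,24)

7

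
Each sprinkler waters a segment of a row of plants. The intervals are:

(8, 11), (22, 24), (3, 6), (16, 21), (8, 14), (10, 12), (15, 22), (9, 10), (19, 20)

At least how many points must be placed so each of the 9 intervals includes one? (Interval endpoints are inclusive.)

4

Sort by right endpoint; whenever an interval is uncovered, place a point at its right end.
Sorted: [3,6] [9,10] [8,11] [10,12] [8,14] [19,20] [16,21] [15,22] [22,24]
{[3,6]} hit by 6; {[9,10],[8,11],[10,12],[8,14]} hit by 10; {[19,20],[16,21],[15,22]} hit by 20; {[22,24]} hit by 24.
Points: 6, 10, 20, 24 (4 total).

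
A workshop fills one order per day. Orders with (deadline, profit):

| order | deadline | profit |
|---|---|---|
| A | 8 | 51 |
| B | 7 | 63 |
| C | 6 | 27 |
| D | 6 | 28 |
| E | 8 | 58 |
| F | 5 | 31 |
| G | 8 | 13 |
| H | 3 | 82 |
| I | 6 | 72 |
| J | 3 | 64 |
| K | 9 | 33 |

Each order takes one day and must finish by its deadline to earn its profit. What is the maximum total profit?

482

Sort by profit descending; place each in the latest free slot ≤ its deadline.
Profit order: H=82 I=72 J=64 B=63 E=58 A=51 K=33 F=31 D=28 C=27 G=13
Assign: H→slot 3, I→slot 6, J→slot 2, B→slot 7, E→slot 8, A→slot 5, K→slot 9, F→slot 4, D→slot 1, C skipped, G skipped.
Slots: [1:D] [2:J] [3:H] [4:F] [5:A] [6:I] [7:B] [8:E] [9:K]
Profit = 28 + 64 + 82 + 31 + 51 + 72 + 63 + 58 + 33 = 482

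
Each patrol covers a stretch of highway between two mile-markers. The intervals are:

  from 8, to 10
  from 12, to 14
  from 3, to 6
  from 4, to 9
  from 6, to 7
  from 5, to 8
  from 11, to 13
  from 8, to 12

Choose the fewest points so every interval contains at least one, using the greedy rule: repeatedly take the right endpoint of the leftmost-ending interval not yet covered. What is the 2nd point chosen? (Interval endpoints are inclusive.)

10

Process intervals by earliest right end; each time one isn't hit yet, stab at its right endpoint.
By right end: [3,6]  [6,7]  [5,8]  [4,9]  [8,10]  [8,12]  [11,13]  [12,14]
[3,6] uncovered → point at 6; [8,10] uncovered → point at 10; [11,13] uncovered → point at 13.
Points: 6, 10, 13 (3 total).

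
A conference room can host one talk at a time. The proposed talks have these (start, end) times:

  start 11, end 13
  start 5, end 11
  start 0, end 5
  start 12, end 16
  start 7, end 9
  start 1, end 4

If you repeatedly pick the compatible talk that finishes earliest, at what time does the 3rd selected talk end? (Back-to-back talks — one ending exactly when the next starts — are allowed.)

13

By end time: (1,4), (0,5), (7,9), (5,11), (11,13), (12,16).
Pick (1,4); next start ≥ 4 → (7,9); next start ≥ 9 → (11,13).
Selected: (1,4) (7,9) (11,13)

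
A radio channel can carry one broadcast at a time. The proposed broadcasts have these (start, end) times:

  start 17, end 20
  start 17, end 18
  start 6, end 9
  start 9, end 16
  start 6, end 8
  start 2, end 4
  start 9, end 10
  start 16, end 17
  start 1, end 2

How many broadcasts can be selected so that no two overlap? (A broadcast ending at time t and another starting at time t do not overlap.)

6

By end time: (1,2), (2,4), (6,8), (6,9), (9,10), (9,16), (16,17), (17,18), (17,20).
Pick (1,2); next start ≥ 2 → (2,4); next start ≥ 4 → (6,8); next start ≥ 8 → (9,10); next start ≥ 10 → (16,17); next start ≥ 17 → (17,18).
Selected 6 broadcasts.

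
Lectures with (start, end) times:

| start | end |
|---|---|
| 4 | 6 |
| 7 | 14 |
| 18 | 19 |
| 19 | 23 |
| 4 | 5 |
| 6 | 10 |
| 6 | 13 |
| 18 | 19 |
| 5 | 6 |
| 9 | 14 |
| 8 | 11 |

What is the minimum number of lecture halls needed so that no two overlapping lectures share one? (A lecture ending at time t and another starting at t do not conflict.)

5

Count concurrent intervals with a sweep; the peak is the room count.
starts: [4, 4, 5, 6, 6, 7, 8, 9, 18, 18, 19]
ends:   [5, 6, 6, 10, 11, 13, 14, 14, 19, 19, 23]
s4→1 s4→2 e5→1 s5→2 e6→1 e6→0 s6→1 s6→2 s7→3 s8→4 s9→5  — peak 5.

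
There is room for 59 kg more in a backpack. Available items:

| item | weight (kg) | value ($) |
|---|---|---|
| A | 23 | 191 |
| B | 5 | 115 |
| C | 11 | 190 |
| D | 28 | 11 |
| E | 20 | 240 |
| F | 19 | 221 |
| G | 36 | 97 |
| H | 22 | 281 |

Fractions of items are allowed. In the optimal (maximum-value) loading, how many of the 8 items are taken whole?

4

Order: B (115/5=23.00) > C (190/11=17.27) > H (281/22=12.77) > E (240/20=12.00) > F (221/19=11.63) > A (191/23=8.30) > G (97/36=2.69) > D (11/28=0.39)
Fill: take B (5 @ 115) → take C (11 @ 190) → take H (22 @ 281) → take E (20 @ 240) → take 1/19 of F → 11.63; 59/59 used.
4 item(s) taken whole; one partial (take 1/19 of F).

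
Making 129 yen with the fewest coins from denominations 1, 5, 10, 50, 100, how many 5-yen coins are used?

1

Use the largest denomination that fits, subtract, and repeat.
129 − 1×100→29 − 2×10→9 − 1×5→4 − 4×1→0
Count of 5: 1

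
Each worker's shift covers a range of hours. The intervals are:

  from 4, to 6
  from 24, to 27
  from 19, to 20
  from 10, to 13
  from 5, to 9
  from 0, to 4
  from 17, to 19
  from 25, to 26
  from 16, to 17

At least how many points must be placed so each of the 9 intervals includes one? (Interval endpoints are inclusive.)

6

Sort by right endpoint; whenever an interval is uncovered, place a point at its right end.
Sorted: [0,4] [4,6] [5,9] [10,13] [16,17] [17,19] [19,20] [25,26] [24,27]
{[0,4],[4,6]} hit by 4; {[5,9]} hit by 9; {[10,13]} hit by 13; {[16,17],[17,19]} hit by 17; {[19,20]} hit by 20; {[25,26],[24,27]} hit by 26.
Points: 4, 9, 13, 17, 20, 26 (6 total).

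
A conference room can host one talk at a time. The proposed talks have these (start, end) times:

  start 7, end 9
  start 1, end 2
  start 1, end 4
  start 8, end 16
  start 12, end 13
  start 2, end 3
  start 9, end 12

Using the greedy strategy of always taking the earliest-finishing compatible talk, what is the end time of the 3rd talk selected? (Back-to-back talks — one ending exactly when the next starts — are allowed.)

9

Greedy by earliest finish: after sorting by end time, pick each interval compatible with the last pick.
By end time: (1,2), (2,3), (1,4), (7,9), (9,12), (12,13), (8,16).
Pick (1,2); next start ≥ 2 → (2,3); next start ≥ 3 → (7,9); next start ≥ 9 → (9,12); next start ≥ 12 → (12,13).
Selected: (1,2) (2,3) (7,9) (9,12) (12,13)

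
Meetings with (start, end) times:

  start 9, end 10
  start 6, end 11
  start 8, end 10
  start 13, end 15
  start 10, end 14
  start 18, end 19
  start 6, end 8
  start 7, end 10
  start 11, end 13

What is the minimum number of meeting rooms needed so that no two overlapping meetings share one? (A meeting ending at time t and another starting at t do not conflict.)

starts: [6, 6, 7, 8, 9, 10, 11, 13, 18]
ends:   [8, 10, 10, 10, 11, 13, 14, 15, 19]
s6→1 s6→2 s7→3 e8→2 s8→3 s9→4  — peak 4.

4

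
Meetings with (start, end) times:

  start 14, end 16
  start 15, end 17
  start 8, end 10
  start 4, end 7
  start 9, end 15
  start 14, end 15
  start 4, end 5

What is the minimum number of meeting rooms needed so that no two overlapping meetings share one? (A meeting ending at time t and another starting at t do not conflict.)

Count concurrent intervals with a sweep; the peak is the room count.
starts: [4, 4, 8, 9, 14, 14, 15]
ends:   [5, 7, 10, 15, 15, 16, 17]
s4→1 s4→2 e5→1 e7→0 s8→1 s9→2 e10→1 s14→2 s14→3  — peak 3.

3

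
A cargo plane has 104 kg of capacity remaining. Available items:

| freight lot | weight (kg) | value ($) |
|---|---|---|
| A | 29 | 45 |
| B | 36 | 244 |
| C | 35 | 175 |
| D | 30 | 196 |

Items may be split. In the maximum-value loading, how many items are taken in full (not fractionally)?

Ratios (sorted): B 6.78, D 6.53, C 5.00, A 1.55
take B (36 @ 244); take D (30 @ 196); take C (35 @ 175); take 3/29 of A → 4.66. Capacity used 104/104.
3 item(s) taken whole; one partial (take 3/29 of A).

3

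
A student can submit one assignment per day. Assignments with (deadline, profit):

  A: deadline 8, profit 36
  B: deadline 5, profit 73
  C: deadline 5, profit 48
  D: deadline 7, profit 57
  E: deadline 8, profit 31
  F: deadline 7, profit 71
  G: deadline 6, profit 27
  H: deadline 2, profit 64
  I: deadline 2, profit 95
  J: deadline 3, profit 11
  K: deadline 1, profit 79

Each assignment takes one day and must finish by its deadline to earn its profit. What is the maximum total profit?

Take jobs in profit order; each goes to the latest open slot no later than its deadline.
By profit: I(d2,95), K(d1,79), B(d5,73), F(d7,71), H(d2,64), D(d7,57), C(d5,48), A(d8,36), E(d8,31), G(d6,27), J(d3,11)
I→slot 2; K→slot 1; B→slot 5; F→slot 7; H skipped; D→slot 6; C→slot 4; A→slot 8; E→slot 3; G skipped; J skipped.
Profit = 79 + 95 + 31 + 48 + 73 + 57 + 71 + 36 = 490

490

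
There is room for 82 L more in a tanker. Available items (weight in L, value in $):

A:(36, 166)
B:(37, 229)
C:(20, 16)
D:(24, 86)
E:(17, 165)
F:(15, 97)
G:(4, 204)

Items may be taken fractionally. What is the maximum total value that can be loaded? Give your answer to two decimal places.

736.50

Order: G (204/4=51.00) > E (165/17=9.71) > F (97/15=6.47) > B (229/37=6.19) > A (166/36=4.61) > D (86/24=3.58) > C (16/20=0.80)
Fill: take G (4 @ 204) → take E (17 @ 165) → take F (15 @ 97) → take B (37 @ 229) → take 9/36 of A → 41.50; 82/82 used.
Total value = 736.50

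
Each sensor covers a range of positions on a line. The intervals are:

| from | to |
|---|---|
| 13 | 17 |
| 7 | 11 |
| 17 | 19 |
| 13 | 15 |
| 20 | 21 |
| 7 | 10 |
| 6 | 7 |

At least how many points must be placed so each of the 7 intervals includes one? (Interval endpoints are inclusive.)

4

Process intervals by earliest right end; each time one isn't hit yet, stab at its right endpoint.
Sorted: [6,7] [7,10] [7,11] [13,15] [13,17] [17,19] [20,21]
{[6,7],[7,10],[7,11]} hit by 7; {[13,15],[13,17]} hit by 15; {[17,19]} hit by 19; {[20,21]} hit by 21.
Points: 7, 15, 19, 21 (4 total).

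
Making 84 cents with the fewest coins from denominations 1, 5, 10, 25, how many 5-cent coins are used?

84 = 3×25 + 1×5 + 4×1
Count of 5: 1

1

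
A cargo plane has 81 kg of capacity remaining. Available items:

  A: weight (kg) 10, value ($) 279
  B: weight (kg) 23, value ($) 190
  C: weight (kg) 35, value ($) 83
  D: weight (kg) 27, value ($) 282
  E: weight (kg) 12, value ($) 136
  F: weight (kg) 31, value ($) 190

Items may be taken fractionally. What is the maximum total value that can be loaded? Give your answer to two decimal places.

Greedy by value/weight ratio, highest first.
Order: A (279/10=27.90) > E (136/12=11.33) > D (282/27=10.44) > B (190/23=8.26) > F (190/31=6.13) > C (83/35=2.37)
Fill: take A (10 @ 279) → take E (12 @ 136) → take D (27 @ 282) → take B (23 @ 190) → take 9/31 of F → 55.16; 81/81 used.
Total value = 942.16

942.16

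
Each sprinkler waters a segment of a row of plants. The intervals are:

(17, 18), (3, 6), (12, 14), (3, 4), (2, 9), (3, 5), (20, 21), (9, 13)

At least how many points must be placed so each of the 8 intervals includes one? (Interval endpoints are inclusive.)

4

Process intervals by earliest right end; each time one isn't hit yet, stab at its right endpoint.
Sorted: [3,4] [3,5] [3,6] [2,9] [9,13] [12,14] [17,18] [20,21]
{[3,4],[3,5],[3,6],[2,9]} hit by 4; {[9,13],[12,14]} hit by 13; {[17,18]} hit by 18; {[20,21]} hit by 21.
Points: 4, 13, 18, 21 (4 total).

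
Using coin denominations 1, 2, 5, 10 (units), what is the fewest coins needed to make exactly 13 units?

3

13 − 1×10→3 − 1×2→1 − 1×1→0
Total coins = 1 + 1 + 1 = 3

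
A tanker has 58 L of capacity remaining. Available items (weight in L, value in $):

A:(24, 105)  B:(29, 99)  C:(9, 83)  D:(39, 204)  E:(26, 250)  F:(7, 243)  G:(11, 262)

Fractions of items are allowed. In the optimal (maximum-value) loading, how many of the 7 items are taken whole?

4

Order: F (243/7=34.71) > G (262/11=23.82) > E (250/26=9.62) > C (83/9=9.22) > D (204/39=5.23) > A (105/24=4.38) > B (99/29=3.41)
Fill: take F (7 @ 243) → take G (11 @ 262) → take E (26 @ 250) → take C (9 @ 83) → take 5/39 of D → 26.15; 58/58 used.
4 item(s) taken whole; one partial (take 5/39 of D).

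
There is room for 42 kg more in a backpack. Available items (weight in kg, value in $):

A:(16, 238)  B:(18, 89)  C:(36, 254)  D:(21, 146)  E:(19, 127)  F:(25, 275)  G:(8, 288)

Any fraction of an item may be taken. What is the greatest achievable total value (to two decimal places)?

Ratios (sorted): G 36.00, A 14.88, F 11.00, C 7.06, D 6.95, E 6.68, B 4.94
take G (8 @ 288); take A (16 @ 238); take 18/25 of F → 198.00. Capacity used 42/42.
Total value = 724.00

724.00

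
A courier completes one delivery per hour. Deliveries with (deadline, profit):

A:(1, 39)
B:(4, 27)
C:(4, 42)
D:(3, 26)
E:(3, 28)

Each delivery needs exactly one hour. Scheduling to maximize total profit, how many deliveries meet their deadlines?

Take jobs in profit order; each goes to the latest open slot no later than its deadline.
Profit order: C=42 A=39 E=28 B=27 D=26
Assign: C→slot 4, A→slot 1, E→slot 3, B→slot 2, D skipped.
Slots: [1:A] [2:B] [3:E] [4:C]
4 of 5 scheduled.

4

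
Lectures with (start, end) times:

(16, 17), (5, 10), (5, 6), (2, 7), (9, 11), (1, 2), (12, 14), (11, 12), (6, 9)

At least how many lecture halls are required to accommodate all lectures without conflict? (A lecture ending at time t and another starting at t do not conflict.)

3

Events (time:±→running): 1:+→1 2:-→0 2:+→1 5:+→2 5:+→3 … peak 3.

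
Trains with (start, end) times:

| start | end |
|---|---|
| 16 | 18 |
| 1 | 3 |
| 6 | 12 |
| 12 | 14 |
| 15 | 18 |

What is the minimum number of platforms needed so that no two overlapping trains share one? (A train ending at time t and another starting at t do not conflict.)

The answer is the maximum number of intervals overlapping at any instant.
Events (time:±→running): 1:+→1 3:-→0 6:+→1 12:-→0 12:+→1 14:-→0 15:+→1 16:+→2 … peak 2.

2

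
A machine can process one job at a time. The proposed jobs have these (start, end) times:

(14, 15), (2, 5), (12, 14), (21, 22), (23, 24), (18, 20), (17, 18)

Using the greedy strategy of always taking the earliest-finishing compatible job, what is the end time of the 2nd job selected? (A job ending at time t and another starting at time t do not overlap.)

14

Sorted by end: (2,5)  (12,14)  (14,15)  (17,18)  (18,20)  (21,22)  (23,24)
take (2,5); take (12,14); take (14,15); take (17,18); take (18,20); take (21,22); take (23,24).
Selected: (2,5) (12,14) (14,15) (17,18) (18,20) (21,22) (23,24)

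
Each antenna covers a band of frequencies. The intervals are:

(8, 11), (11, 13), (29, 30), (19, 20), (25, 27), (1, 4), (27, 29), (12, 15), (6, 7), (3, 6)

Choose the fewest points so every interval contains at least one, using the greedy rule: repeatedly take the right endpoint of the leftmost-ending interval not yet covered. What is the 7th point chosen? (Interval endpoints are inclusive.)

30

Process intervals by earliest right end; each time one isn't hit yet, stab at its right endpoint.
Sorted: [1,4] [3,6] [6,7] [8,11] [11,13] [12,15] [19,20] [25,27] [27,29] [29,30]
{[1,4],[3,6]} hit by 4; {[6,7]} hit by 7; {[8,11],[11,13]} hit by 11; {[12,15]} hit by 15; {[19,20]} hit by 20; {[25,27],[27,29]} hit by 27; {[29,30]} hit by 30.
Points: 4, 7, 11, 15, 20, 27, 30 (7 total).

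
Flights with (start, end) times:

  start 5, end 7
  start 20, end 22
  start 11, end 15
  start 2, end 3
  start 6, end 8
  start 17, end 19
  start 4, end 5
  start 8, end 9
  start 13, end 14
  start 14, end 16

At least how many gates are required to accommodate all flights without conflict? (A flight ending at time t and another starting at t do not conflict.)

starts: [2, 4, 5, 6, 8, 11, 13, 14, 17, 20]
ends:   [3, 5, 7, 8, 9, 14, 15, 16, 19, 22]
s2→1 e3→0 s4→1 e5→0 s5→1 s6→2  — peak 2.

2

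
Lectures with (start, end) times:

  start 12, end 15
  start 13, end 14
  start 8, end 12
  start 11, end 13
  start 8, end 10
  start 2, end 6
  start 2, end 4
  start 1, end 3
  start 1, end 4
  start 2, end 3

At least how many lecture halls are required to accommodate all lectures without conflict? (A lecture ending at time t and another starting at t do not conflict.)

5

The answer is the maximum number of intervals overlapping at any instant.
Events (time:±→running): 1:+→1 1:+→2 2:+→3 2:+→4 2:+→5 … peak 5.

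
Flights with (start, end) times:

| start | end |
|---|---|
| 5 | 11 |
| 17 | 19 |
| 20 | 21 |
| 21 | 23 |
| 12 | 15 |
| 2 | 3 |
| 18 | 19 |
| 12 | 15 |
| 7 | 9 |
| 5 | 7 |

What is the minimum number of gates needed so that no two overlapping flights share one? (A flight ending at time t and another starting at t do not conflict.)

Count concurrent intervals with a sweep; the peak is the room count.
starts: [2, 5, 5, 7, 12, 12, 17, 18, 20, 21]
ends:   [3, 7, 9, 11, 15, 15, 19, 19, 21, 23]
s2→1 e3→0 s5→1 s5→2  — peak 2.

2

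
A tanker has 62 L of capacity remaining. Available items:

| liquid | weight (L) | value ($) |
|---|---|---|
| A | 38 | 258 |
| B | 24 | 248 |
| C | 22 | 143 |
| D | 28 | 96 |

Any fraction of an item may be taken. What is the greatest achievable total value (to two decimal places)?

Greedy by value/weight ratio, highest first.
Order: B (248/24=10.33) > A (258/38=6.79) > C (143/22=6.50) > D (96/28=3.43)
Fill: take B (24 @ 248) → take A (38 @ 258); 62/62 used.
Total value = 506.00

506.00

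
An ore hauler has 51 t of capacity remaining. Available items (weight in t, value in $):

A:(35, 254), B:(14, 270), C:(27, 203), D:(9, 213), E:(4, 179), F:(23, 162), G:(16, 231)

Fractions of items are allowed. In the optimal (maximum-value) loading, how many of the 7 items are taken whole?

4

Order: E (179/4=44.75) > D (213/9=23.67) > B (270/14=19.29) > G (231/16=14.44) > C (203/27=7.52) > A (254/35=7.26) > F (162/23=7.04)
Fill: take E (4 @ 179) → take D (9 @ 213) → take B (14 @ 270) → take G (16 @ 231) → take 8/27 of C → 60.15; 51/51 used.
4 item(s) taken whole; one partial (take 8/27 of C).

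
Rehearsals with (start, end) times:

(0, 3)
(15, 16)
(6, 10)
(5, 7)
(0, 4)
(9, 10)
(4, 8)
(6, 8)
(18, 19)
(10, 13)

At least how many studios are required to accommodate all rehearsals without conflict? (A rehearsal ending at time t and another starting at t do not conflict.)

The answer is the maximum number of intervals overlapping at any instant.
starts: [0, 0, 4, 5, 6, 6, 9, 10, 15, 18]
ends:   [3, 4, 7, 8, 8, 10, 10, 13, 16, 19]
s0→1 s0→2 e3→1 e4→0 s4→1 s5→2 s6→3 s6→4  — peak 4.

4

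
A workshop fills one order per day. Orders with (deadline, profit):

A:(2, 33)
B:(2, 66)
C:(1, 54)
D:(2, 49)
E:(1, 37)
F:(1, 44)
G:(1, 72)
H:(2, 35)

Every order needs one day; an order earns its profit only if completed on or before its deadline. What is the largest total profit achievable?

138

By profit: G(d1,72), B(d2,66), C(d1,54), D(d2,49), F(d1,44), E(d1,37), H(d2,35), A(d2,33)
G→slot 1; B→slot 2; C skipped; D skipped; F skipped; E skipped; H skipped; A skipped.
Profit = 72 + 66 = 138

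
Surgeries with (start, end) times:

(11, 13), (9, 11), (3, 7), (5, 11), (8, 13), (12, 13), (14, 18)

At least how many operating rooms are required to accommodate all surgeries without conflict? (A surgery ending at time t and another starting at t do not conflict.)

3

starts: [3, 5, 8, 9, 11, 12, 14]
ends:   [7, 11, 11, 13, 13, 13, 18]
s3→1 s5→2 e7→1 s8→2 s9→3  — peak 3.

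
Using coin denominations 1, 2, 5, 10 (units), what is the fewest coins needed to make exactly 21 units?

Use the largest denomination that fits, subtract, and repeat.
21 − 2×10→1 − 1×1→0
Total coins = 2 + 1 = 3

3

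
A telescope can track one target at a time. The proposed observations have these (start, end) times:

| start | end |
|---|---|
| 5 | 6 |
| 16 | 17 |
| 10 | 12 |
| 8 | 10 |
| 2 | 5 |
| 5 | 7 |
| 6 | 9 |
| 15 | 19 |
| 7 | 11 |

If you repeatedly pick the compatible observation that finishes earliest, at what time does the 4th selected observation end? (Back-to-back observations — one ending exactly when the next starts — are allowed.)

12

Order by finish time; keep every interval that doesn't clash with the previous kept one.
Sorted by end: (2,5)  (5,6)  (5,7)  (6,9)  (8,10)  (7,11)  (10,12)  (16,17)  (15,19)
take (2,5); take (5,6); take (6,9); take (10,12); take (16,17).
Selected: (2,5) (5,6) (6,9) (10,12) (16,17)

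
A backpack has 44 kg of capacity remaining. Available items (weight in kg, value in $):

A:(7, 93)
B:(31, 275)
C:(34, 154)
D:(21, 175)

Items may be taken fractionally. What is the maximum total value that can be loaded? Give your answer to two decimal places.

Greedy by value/weight ratio, highest first.
Order: A (93/7=13.29) > B (275/31=8.87) > D (175/21=8.33) > C (154/34=4.53)
Fill: take A (7 @ 93) → take B (31 @ 275) → take 6/21 of D → 50.00; 44/44 used.
Total value = 418.00

418.00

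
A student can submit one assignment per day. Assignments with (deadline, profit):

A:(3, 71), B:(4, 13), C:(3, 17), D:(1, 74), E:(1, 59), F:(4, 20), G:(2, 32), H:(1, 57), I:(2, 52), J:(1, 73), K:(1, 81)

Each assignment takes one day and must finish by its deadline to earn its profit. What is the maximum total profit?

By profit: K(d1,81), D(d1,74), J(d1,73), A(d3,71), E(d1,59), H(d1,57), I(d2,52), G(d2,32), F(d4,20), C(d3,17), B(d4,13)
K→slot 1; D skipped; J skipped; A→slot 3; E skipped; H skipped; I→slot 2; G skipped; F→slot 4; C skipped; B skipped.
Profit = 81 + 52 + 71 + 20 = 224

224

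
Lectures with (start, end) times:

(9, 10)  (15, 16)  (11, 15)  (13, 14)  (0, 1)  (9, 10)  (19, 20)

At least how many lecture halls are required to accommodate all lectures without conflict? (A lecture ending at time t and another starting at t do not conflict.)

2

Count concurrent intervals with a sweep; the peak is the room count.
Events (time:±→running): 0:+→1 1:-→0 9:+→1 9:+→2 … peak 2.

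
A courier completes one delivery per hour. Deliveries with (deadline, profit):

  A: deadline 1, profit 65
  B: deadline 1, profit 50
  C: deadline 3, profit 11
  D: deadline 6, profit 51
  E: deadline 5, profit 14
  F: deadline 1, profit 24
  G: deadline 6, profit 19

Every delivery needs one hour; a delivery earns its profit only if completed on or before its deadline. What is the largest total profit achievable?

160

Sort by profit descending; place each in the latest free slot ≤ its deadline.
Profit order: A=65 D=51 B=50 F=24 G=19 E=14 C=11
Assign: A→slot 1, D→slot 6, B skipped, F skipped, G→slot 5, E→slot 4, C→slot 3.
Slots: [1:A] [3:C] [4:E] [5:G] [6:D]
Profit = 65 + 11 + 14 + 19 + 51 = 160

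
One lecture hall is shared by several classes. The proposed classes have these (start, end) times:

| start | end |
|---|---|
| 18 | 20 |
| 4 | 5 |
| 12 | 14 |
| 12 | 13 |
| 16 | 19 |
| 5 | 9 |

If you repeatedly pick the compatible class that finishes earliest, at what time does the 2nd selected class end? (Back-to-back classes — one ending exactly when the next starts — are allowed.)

9

Sorted by end: (4,5)  (5,9)  (12,13)  (12,14)  (16,19)  (18,20)
take (4,5); take (5,9); take (12,13); skip (12,14); take (16,19).
Selected: (4,5) (5,9) (12,13) (16,19)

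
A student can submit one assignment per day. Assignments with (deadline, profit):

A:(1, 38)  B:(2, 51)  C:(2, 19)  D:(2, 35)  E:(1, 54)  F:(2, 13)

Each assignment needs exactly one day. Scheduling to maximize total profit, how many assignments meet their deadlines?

Profit order: E=54 B=51 A=38 D=35 C=19 F=13
Assign: E→slot 1, B→slot 2, A skipped, D skipped, C skipped, F skipped.
Slots: [1:E] [2:B]
2 of 6 scheduled.

2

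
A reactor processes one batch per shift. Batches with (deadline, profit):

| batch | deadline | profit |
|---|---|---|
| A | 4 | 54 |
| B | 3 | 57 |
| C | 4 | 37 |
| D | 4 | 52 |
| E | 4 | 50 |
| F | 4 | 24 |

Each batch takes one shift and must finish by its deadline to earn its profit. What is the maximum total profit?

By profit: B(d3,57), A(d4,54), D(d4,52), E(d4,50), C(d4,37), F(d4,24)
B→slot 3; A→slot 4; D→slot 2; E→slot 1; C skipped; F skipped.
Profit = 50 + 52 + 57 + 54 = 213

213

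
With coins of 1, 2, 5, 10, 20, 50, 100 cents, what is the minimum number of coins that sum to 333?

7

Use the largest denomination that fits, subtract, and repeat.
333 = 3×100 + 1×20 + 1×10 + 1×2 + 1×1
Total coins = 3 + 1 + 1 + 1 + 1 = 7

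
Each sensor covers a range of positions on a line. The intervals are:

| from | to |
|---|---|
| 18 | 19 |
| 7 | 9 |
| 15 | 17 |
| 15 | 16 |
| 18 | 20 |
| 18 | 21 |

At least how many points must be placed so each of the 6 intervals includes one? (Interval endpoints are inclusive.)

Sort by right endpoint; whenever an interval is uncovered, place a point at its right end.
By right end: [7,9]  [15,16]  [15,17]  [18,19]  [18,20]  [18,21]
[7,9] uncovered → point at 9; [15,16] uncovered → point at 16; [18,19] uncovered → point at 19.
Points: 9, 16, 19 (3 total).

3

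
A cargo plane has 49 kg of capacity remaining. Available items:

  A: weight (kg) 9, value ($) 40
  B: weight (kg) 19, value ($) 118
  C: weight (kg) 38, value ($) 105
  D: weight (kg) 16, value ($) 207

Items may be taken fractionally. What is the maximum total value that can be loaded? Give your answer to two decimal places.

378.82

Greedy by value/weight ratio, highest first.
Order: D (207/16=12.94) > B (118/19=6.21) > A (40/9=4.44) > C (105/38=2.76)
Fill: take D (16 @ 207) → take B (19 @ 118) → take A (9 @ 40) → take 5/38 of C → 13.82; 49/49 used.
Total value = 378.82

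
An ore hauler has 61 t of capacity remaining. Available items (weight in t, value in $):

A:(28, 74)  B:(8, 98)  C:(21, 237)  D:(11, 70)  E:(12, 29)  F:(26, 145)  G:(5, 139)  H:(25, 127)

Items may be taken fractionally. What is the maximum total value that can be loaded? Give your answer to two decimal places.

Sort by value per unit weight and fill in that order.
Ratios (sorted): G 27.80, B 12.25, C 11.29, D 6.36, F 5.58, H 5.08, A 2.64, E 2.42
take G (5 @ 139); take B (8 @ 98); take C (21 @ 237); take D (11 @ 70); take 16/26 of F → 89.23. Capacity used 61/61.
Total value = 633.23

633.23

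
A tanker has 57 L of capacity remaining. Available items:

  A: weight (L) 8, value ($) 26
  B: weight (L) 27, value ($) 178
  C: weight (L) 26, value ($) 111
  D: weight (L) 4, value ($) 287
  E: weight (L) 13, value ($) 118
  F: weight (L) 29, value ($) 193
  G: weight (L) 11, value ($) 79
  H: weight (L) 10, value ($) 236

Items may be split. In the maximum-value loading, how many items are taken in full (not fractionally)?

Sort by value per unit weight and fill in that order.
Ratios (sorted): D 71.75, H 23.60, E 9.08, G 7.18, F 6.66, B 6.59, C 4.27, A 3.25
take D (4 @ 287); take H (10 @ 236); take E (13 @ 118); take G (11 @ 79); take 19/29 of F → 126.45. Capacity used 57/57.
4 item(s) taken whole; one partial (take 19/29 of F).

4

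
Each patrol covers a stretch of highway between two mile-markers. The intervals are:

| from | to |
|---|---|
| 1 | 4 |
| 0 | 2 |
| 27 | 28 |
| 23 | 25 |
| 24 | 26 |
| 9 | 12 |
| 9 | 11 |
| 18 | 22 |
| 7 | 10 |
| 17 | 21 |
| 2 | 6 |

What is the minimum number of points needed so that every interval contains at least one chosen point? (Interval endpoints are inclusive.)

5

Process intervals by earliest right end; each time one isn't hit yet, stab at its right endpoint.
By right end: [0,2]  [1,4]  [2,6]  [7,10]  [9,11]  [9,12]  [17,21]  [18,22]  [23,25]  [24,26]  [27,28]
[0,2] uncovered → point at 2; [7,10] uncovered → point at 10; [17,21] uncovered → point at 21; [23,25] uncovered → point at 25; [27,28] uncovered → point at 28.
Points: 2, 10, 21, 25, 28 (5 total).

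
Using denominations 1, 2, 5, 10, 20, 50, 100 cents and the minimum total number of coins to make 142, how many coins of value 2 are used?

142 = 1×100 + 2×20 + 1×2
Count of 2: 1

1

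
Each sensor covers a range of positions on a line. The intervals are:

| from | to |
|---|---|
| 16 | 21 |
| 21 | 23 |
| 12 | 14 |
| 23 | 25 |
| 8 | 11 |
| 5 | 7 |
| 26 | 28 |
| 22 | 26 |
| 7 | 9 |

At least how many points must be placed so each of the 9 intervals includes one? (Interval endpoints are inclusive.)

6

By right end: [5,7]  [7,9]  [8,11]  [12,14]  [16,21]  [21,23]  [23,25]  [22,26]  [26,28]
[5,7] uncovered → point at 7; [8,11] uncovered → point at 11; [12,14] uncovered → point at 14; [16,21] uncovered → point at 21; [23,25] uncovered → point at 25; [26,28] uncovered → point at 28.
Points: 7, 11, 14, 21, 25, 28 (6 total).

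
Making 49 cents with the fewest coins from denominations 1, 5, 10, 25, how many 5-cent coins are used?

0

49 − 1×25→24 − 2×10→4 − 4×1→0
Count of 5: 0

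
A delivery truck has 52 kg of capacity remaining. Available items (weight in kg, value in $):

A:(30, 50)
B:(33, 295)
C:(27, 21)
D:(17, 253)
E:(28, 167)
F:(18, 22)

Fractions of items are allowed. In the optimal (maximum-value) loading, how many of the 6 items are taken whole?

2

Sort by value per unit weight and fill in that order.
Ratios (sorted): D 14.88, B 8.94, E 5.96, A 1.67, F 1.22, C 0.78
take D (17 @ 253); take B (33 @ 295); take 2/28 of E → 11.93. Capacity used 52/52.
2 item(s) taken whole; one partial (take 2/28 of E).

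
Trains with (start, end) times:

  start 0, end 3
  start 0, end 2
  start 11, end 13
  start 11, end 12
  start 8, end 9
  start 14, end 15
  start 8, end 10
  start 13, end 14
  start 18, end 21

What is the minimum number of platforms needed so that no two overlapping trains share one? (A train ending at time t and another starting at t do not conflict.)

2

Count concurrent intervals with a sweep; the peak is the room count.
starts: [0, 0, 8, 8, 11, 11, 13, 14, 18]
ends:   [2, 3, 9, 10, 12, 13, 14, 15, 21]
s0→1 s0→2  — peak 2.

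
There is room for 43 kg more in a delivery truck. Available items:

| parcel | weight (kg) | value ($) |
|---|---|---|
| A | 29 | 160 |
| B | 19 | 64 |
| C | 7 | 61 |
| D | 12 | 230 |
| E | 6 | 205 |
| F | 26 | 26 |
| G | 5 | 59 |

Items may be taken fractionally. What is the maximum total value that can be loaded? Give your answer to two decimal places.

626.72

Ratios (sorted): E 34.17, D 19.17, G 11.80, C 8.71, A 5.52, B 3.37, F 1.00
take E (6 @ 205); take D (12 @ 230); take G (5 @ 59); take C (7 @ 61); take 13/29 of A → 71.72. Capacity used 43/43.
Total value = 626.72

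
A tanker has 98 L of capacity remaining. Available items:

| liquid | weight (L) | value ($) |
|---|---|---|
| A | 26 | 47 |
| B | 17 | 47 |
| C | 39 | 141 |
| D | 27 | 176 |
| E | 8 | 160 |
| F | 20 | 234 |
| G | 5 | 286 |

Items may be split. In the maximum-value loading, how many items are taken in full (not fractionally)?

4

Sort by value per unit weight and fill in that order.
Order: G (286/5=57.20) > E (160/8=20.00) > F (234/20=11.70) > D (176/27=6.52) > C (141/39=3.62) > B (47/17=2.76) > A (47/26=1.81)
Fill: take G (5 @ 286) → take E (8 @ 160) → take F (20 @ 234) → take D (27 @ 176) → take 38/39 of C → 137.38; 98/98 used.
4 item(s) taken whole; one partial (take 38/39 of C).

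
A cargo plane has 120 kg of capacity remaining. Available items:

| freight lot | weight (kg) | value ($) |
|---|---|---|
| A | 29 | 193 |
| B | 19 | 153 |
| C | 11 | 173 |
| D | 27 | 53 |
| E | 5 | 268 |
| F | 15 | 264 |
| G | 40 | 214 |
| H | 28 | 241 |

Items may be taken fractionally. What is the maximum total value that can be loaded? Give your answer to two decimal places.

1361.55

Order: E (268/5=53.60) > F (264/15=17.60) > C (173/11=15.73) > H (241/28=8.61) > B (153/19=8.05) > A (193/29=6.66) > G (214/40=5.35) > D (53/27=1.96)
Fill: take E (5 @ 268) → take F (15 @ 264) → take C (11 @ 173) → take H (28 @ 241) → take B (19 @ 153) → take A (29 @ 193) → take 13/40 of G → 69.55; 120/120 used.
Total value = 1361.55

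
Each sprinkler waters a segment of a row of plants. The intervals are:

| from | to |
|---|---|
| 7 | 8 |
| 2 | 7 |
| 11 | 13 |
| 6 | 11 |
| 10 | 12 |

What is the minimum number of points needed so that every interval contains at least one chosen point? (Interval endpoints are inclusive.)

2

Sorted: [2,7] [7,8] [6,11] [10,12] [11,13]
{[2,7],[7,8],[6,11]} hit by 7; {[10,12],[11,13]} hit by 12.
Points: 7, 12 (2 total).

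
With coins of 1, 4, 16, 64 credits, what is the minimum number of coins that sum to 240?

6

Greedy: take as many of the largest coin as possible, then repeat with the remainder.
240 = 3×64 + 3×16
Total coins = 3 + 3 = 6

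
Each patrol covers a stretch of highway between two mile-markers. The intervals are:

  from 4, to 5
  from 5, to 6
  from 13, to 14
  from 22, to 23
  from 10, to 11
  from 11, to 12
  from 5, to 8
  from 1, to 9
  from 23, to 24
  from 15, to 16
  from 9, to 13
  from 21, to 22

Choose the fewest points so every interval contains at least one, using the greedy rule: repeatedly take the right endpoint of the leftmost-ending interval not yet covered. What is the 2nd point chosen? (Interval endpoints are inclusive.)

11

Process intervals by earliest right end; each time one isn't hit yet, stab at its right endpoint.
Sorted: [4,5] [5,6] [5,8] [1,9] [10,11] [11,12] [9,13] [13,14] [15,16] [21,22] [22,23] [23,24]
{[4,5],[5,6],[5,8],[1,9]} hit by 5; {[10,11],[11,12],[9,13]} hit by 11; {[13,14]} hit by 14; {[15,16]} hit by 16; {[21,22],[22,23]} hit by 22; {[23,24]} hit by 24.
Points: 5, 11, 14, 16, 22, 24 (6 total).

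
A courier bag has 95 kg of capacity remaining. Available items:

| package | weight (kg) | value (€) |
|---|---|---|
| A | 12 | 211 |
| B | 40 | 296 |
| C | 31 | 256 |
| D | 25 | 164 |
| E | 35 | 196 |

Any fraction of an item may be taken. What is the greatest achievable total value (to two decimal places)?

841.72

Order: A (211/12=17.58) > C (256/31=8.26) > B (296/40=7.40) > D (164/25=6.56) > E (196/35=5.60)
Fill: take A (12 @ 211) → take C (31 @ 256) → take B (40 @ 296) → take 12/25 of D → 78.72; 95/95 used.
Total value = 841.72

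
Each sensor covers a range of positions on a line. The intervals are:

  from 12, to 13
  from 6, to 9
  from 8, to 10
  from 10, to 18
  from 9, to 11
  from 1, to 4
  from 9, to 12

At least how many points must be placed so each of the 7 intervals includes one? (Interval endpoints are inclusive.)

Sorted: [1,4] [6,9] [8,10] [9,11] [9,12] [12,13] [10,18]
{[1,4]} hit by 4; {[6,9],[8,10],[9,11],[9,12]} hit by 9; {[12,13],[10,18]} hit by 13.
Points: 4, 9, 13 (3 total).

3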